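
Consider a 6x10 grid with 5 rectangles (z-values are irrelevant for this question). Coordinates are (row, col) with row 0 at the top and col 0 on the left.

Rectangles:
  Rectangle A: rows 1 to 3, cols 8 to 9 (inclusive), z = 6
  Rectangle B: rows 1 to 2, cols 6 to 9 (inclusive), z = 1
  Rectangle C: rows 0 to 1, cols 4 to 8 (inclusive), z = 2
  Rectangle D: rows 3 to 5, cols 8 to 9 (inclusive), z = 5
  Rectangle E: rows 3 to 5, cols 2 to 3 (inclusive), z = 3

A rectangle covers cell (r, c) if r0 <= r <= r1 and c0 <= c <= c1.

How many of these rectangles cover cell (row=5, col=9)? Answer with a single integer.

Check cell (5,9):
  A: rows 1-3 cols 8-9 -> outside (row miss)
  B: rows 1-2 cols 6-9 -> outside (row miss)
  C: rows 0-1 cols 4-8 -> outside (row miss)
  D: rows 3-5 cols 8-9 -> covers
  E: rows 3-5 cols 2-3 -> outside (col miss)
Count covering = 1

Answer: 1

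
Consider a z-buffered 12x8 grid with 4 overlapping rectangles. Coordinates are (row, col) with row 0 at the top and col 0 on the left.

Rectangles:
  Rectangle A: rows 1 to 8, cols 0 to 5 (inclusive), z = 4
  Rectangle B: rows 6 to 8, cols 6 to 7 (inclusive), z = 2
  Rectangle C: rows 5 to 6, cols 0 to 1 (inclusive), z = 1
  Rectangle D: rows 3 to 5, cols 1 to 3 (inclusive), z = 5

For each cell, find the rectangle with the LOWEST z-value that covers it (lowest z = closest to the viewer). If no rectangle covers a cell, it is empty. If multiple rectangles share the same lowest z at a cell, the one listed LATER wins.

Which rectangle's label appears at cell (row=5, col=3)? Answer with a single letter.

Answer: A

Derivation:
Check cell (5,3):
  A: rows 1-8 cols 0-5 z=4 -> covers; best now A (z=4)
  B: rows 6-8 cols 6-7 -> outside (row miss)
  C: rows 5-6 cols 0-1 -> outside (col miss)
  D: rows 3-5 cols 1-3 z=5 -> covers; best now A (z=4)
Winner: A at z=4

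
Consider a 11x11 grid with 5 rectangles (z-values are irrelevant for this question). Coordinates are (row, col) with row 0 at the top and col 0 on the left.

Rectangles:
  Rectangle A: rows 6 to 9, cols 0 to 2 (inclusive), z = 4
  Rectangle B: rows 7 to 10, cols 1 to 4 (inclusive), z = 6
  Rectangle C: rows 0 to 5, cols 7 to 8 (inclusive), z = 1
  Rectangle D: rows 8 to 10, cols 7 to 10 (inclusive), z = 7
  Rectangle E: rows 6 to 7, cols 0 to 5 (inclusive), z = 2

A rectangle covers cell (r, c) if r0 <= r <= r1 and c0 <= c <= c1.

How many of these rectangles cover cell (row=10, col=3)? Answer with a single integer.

Answer: 1

Derivation:
Check cell (10,3):
  A: rows 6-9 cols 0-2 -> outside (row miss)
  B: rows 7-10 cols 1-4 -> covers
  C: rows 0-5 cols 7-8 -> outside (row miss)
  D: rows 8-10 cols 7-10 -> outside (col miss)
  E: rows 6-7 cols 0-5 -> outside (row miss)
Count covering = 1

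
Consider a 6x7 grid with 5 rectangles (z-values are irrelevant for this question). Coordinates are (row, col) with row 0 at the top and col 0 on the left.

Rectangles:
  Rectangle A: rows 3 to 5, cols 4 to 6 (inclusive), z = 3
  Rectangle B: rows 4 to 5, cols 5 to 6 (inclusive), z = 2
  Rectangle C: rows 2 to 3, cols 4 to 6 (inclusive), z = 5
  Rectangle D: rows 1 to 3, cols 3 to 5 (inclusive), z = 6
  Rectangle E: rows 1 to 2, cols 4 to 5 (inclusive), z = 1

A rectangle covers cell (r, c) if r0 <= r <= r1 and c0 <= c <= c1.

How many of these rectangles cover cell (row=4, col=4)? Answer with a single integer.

Check cell (4,4):
  A: rows 3-5 cols 4-6 -> covers
  B: rows 4-5 cols 5-6 -> outside (col miss)
  C: rows 2-3 cols 4-6 -> outside (row miss)
  D: rows 1-3 cols 3-5 -> outside (row miss)
  E: rows 1-2 cols 4-5 -> outside (row miss)
Count covering = 1

Answer: 1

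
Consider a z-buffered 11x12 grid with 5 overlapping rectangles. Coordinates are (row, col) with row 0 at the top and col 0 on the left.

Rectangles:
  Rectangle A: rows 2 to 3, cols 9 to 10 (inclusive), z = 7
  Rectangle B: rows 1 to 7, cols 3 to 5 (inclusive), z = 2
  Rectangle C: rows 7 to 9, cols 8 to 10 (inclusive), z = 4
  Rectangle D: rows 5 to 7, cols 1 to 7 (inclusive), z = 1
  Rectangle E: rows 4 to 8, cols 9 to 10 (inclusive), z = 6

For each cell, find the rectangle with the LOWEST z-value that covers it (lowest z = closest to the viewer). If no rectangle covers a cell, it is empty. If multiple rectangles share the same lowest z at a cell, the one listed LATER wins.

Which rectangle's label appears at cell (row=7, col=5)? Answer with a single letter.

Check cell (7,5):
  A: rows 2-3 cols 9-10 -> outside (row miss)
  B: rows 1-7 cols 3-5 z=2 -> covers; best now B (z=2)
  C: rows 7-9 cols 8-10 -> outside (col miss)
  D: rows 5-7 cols 1-7 z=1 -> covers; best now D (z=1)
  E: rows 4-8 cols 9-10 -> outside (col miss)
Winner: D at z=1

Answer: D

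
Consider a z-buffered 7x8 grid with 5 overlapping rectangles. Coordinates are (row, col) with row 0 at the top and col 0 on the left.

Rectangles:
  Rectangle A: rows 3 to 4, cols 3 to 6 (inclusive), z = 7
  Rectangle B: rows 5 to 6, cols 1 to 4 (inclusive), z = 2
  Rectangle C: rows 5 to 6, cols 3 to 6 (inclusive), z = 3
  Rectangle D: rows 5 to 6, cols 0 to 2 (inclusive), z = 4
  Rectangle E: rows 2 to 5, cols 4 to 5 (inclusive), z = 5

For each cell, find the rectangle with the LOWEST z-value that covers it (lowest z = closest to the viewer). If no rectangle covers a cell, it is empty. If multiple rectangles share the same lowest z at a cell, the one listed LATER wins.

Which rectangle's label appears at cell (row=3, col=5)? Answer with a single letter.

Answer: E

Derivation:
Check cell (3,5):
  A: rows 3-4 cols 3-6 z=7 -> covers; best now A (z=7)
  B: rows 5-6 cols 1-4 -> outside (row miss)
  C: rows 5-6 cols 3-6 -> outside (row miss)
  D: rows 5-6 cols 0-2 -> outside (row miss)
  E: rows 2-5 cols 4-5 z=5 -> covers; best now E (z=5)
Winner: E at z=5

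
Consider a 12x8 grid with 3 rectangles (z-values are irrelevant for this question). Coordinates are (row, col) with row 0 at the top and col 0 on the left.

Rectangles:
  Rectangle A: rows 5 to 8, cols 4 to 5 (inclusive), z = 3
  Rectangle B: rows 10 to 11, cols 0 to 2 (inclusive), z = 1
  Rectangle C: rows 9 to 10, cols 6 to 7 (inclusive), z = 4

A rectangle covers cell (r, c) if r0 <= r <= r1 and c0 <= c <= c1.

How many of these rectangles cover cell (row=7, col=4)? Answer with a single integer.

Check cell (7,4):
  A: rows 5-8 cols 4-5 -> covers
  B: rows 10-11 cols 0-2 -> outside (row miss)
  C: rows 9-10 cols 6-7 -> outside (row miss)
Count covering = 1

Answer: 1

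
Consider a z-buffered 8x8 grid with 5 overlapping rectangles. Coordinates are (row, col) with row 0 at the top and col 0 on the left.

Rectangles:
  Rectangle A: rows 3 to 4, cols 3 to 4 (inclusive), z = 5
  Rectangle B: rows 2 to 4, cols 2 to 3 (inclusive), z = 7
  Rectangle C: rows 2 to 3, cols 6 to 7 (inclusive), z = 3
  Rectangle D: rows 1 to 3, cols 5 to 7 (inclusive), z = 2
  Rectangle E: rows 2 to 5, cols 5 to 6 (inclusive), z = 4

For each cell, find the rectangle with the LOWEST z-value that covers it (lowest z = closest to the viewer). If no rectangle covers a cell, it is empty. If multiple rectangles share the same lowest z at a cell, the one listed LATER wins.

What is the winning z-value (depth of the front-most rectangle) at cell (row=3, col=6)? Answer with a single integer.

Answer: 2

Derivation:
Check cell (3,6):
  A: rows 3-4 cols 3-4 -> outside (col miss)
  B: rows 2-4 cols 2-3 -> outside (col miss)
  C: rows 2-3 cols 6-7 z=3 -> covers; best now C (z=3)
  D: rows 1-3 cols 5-7 z=2 -> covers; best now D (z=2)
  E: rows 2-5 cols 5-6 z=4 -> covers; best now D (z=2)
Winner: D at z=2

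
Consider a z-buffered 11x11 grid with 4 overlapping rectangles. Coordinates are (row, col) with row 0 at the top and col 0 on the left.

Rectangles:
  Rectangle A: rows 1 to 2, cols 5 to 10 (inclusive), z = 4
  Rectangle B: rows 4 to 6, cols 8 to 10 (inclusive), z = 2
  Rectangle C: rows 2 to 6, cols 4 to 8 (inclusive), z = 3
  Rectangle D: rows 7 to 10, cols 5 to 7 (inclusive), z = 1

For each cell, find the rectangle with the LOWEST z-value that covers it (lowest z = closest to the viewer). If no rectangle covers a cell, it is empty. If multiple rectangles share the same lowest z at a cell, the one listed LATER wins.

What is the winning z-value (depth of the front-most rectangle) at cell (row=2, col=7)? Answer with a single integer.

Check cell (2,7):
  A: rows 1-2 cols 5-10 z=4 -> covers; best now A (z=4)
  B: rows 4-6 cols 8-10 -> outside (row miss)
  C: rows 2-6 cols 4-8 z=3 -> covers; best now C (z=3)
  D: rows 7-10 cols 5-7 -> outside (row miss)
Winner: C at z=3

Answer: 3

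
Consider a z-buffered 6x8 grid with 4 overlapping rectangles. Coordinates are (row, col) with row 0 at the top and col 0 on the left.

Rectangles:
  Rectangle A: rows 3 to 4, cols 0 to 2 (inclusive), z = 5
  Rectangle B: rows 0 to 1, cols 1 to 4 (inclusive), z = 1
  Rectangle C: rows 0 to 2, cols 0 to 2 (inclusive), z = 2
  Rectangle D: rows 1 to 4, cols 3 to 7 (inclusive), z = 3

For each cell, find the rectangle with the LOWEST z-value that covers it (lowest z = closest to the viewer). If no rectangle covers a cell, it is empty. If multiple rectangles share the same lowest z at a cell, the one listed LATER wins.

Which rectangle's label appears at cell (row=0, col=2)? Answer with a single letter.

Answer: B

Derivation:
Check cell (0,2):
  A: rows 3-4 cols 0-2 -> outside (row miss)
  B: rows 0-1 cols 1-4 z=1 -> covers; best now B (z=1)
  C: rows 0-2 cols 0-2 z=2 -> covers; best now B (z=1)
  D: rows 1-4 cols 3-7 -> outside (row miss)
Winner: B at z=1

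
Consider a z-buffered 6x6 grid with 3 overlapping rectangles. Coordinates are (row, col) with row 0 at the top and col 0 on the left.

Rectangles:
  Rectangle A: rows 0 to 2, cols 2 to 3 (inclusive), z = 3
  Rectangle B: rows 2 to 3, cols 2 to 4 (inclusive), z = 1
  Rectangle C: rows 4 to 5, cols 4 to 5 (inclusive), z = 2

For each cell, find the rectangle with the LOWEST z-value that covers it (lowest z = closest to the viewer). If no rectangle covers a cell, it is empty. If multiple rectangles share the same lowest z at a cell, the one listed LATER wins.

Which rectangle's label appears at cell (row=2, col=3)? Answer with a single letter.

Check cell (2,3):
  A: rows 0-2 cols 2-3 z=3 -> covers; best now A (z=3)
  B: rows 2-3 cols 2-4 z=1 -> covers; best now B (z=1)
  C: rows 4-5 cols 4-5 -> outside (row miss)
Winner: B at z=1

Answer: B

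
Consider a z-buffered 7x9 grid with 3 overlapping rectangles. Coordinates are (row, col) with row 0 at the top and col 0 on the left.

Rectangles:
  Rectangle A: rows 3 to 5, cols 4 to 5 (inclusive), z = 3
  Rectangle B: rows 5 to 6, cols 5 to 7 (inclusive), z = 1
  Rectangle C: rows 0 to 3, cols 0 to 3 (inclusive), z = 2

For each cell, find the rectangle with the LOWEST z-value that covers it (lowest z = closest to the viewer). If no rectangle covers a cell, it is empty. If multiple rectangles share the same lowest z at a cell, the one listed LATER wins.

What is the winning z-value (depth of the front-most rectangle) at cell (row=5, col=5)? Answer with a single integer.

Answer: 1

Derivation:
Check cell (5,5):
  A: rows 3-5 cols 4-5 z=3 -> covers; best now A (z=3)
  B: rows 5-6 cols 5-7 z=1 -> covers; best now B (z=1)
  C: rows 0-3 cols 0-3 -> outside (row miss)
Winner: B at z=1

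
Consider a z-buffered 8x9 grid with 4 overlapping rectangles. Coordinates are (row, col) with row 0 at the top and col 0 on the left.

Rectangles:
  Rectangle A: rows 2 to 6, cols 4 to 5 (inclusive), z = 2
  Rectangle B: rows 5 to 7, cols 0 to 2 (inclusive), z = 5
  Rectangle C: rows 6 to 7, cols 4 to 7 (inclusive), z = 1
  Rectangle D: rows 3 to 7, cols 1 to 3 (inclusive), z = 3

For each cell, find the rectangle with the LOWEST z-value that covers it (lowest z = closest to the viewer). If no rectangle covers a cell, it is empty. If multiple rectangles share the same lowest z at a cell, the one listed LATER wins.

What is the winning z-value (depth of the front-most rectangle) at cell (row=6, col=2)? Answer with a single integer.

Check cell (6,2):
  A: rows 2-6 cols 4-5 -> outside (col miss)
  B: rows 5-7 cols 0-2 z=5 -> covers; best now B (z=5)
  C: rows 6-7 cols 4-7 -> outside (col miss)
  D: rows 3-7 cols 1-3 z=3 -> covers; best now D (z=3)
Winner: D at z=3

Answer: 3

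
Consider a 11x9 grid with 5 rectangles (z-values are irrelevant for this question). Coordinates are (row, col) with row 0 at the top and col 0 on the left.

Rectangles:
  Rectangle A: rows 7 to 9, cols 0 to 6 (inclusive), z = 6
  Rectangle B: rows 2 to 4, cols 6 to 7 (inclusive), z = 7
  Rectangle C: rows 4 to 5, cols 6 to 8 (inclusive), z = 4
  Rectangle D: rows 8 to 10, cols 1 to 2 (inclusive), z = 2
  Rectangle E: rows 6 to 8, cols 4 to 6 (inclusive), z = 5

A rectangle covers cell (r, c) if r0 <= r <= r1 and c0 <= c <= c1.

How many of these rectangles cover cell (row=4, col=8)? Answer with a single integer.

Answer: 1

Derivation:
Check cell (4,8):
  A: rows 7-9 cols 0-6 -> outside (row miss)
  B: rows 2-4 cols 6-7 -> outside (col miss)
  C: rows 4-5 cols 6-8 -> covers
  D: rows 8-10 cols 1-2 -> outside (row miss)
  E: rows 6-8 cols 4-6 -> outside (row miss)
Count covering = 1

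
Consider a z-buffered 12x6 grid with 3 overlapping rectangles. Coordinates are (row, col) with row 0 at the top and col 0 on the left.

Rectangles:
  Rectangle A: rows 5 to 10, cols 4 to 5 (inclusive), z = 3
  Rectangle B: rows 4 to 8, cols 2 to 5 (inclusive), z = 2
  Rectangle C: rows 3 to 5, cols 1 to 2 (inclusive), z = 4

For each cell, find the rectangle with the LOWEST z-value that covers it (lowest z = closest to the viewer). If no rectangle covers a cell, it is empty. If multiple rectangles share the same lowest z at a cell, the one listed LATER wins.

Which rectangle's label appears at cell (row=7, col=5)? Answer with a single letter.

Answer: B

Derivation:
Check cell (7,5):
  A: rows 5-10 cols 4-5 z=3 -> covers; best now A (z=3)
  B: rows 4-8 cols 2-5 z=2 -> covers; best now B (z=2)
  C: rows 3-5 cols 1-2 -> outside (row miss)
Winner: B at z=2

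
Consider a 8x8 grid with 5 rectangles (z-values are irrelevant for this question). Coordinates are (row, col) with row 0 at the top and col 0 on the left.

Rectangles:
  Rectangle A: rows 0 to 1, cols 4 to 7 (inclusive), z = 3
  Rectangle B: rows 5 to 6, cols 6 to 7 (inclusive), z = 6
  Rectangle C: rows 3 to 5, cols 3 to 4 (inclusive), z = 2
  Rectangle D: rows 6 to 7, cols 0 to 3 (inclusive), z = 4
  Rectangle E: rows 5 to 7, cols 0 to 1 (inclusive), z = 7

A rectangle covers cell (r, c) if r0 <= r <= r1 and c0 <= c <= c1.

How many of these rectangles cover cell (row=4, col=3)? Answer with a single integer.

Answer: 1

Derivation:
Check cell (4,3):
  A: rows 0-1 cols 4-7 -> outside (row miss)
  B: rows 5-6 cols 6-7 -> outside (row miss)
  C: rows 3-5 cols 3-4 -> covers
  D: rows 6-7 cols 0-3 -> outside (row miss)
  E: rows 5-7 cols 0-1 -> outside (row miss)
Count covering = 1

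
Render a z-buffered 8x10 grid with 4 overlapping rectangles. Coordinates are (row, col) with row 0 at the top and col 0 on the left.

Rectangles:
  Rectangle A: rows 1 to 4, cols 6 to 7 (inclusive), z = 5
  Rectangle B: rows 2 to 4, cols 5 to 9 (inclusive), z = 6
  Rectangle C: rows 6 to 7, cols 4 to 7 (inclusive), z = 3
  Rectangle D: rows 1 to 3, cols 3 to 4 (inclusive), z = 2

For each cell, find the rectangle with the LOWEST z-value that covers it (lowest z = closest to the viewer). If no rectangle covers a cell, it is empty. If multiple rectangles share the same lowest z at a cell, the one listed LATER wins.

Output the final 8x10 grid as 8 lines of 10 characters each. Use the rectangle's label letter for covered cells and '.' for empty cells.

..........
...DD.AA..
...DDBAABB
...DDBAABB
.....BAABB
..........
....CCCC..
....CCCC..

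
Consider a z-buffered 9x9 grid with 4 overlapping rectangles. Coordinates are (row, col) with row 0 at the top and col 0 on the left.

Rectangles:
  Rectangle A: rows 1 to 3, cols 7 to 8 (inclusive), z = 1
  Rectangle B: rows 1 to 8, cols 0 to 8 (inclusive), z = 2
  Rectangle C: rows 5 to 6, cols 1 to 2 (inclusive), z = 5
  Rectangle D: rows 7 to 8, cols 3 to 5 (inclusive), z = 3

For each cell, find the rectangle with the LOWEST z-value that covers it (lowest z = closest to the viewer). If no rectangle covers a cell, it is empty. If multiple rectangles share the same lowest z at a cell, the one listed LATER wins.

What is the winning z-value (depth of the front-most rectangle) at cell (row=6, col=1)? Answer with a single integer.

Check cell (6,1):
  A: rows 1-3 cols 7-8 -> outside (row miss)
  B: rows 1-8 cols 0-8 z=2 -> covers; best now B (z=2)
  C: rows 5-6 cols 1-2 z=5 -> covers; best now B (z=2)
  D: rows 7-8 cols 3-5 -> outside (row miss)
Winner: B at z=2

Answer: 2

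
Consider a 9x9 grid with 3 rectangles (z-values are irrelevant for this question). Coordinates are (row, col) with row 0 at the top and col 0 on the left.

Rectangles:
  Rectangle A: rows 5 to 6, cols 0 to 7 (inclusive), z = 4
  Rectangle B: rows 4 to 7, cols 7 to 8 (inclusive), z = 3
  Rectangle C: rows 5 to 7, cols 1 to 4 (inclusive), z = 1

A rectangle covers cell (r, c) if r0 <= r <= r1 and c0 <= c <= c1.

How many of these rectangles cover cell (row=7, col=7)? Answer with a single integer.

Answer: 1

Derivation:
Check cell (7,7):
  A: rows 5-6 cols 0-7 -> outside (row miss)
  B: rows 4-7 cols 7-8 -> covers
  C: rows 5-7 cols 1-4 -> outside (col miss)
Count covering = 1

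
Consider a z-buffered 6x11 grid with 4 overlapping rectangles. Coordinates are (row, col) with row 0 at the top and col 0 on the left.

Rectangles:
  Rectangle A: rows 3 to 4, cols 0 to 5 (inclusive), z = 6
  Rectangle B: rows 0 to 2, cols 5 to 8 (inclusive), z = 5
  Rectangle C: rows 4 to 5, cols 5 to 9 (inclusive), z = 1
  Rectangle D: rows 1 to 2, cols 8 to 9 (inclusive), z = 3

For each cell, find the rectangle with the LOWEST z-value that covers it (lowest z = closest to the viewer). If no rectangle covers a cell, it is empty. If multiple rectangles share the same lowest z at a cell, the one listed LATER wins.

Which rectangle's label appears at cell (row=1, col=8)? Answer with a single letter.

Check cell (1,8):
  A: rows 3-4 cols 0-5 -> outside (row miss)
  B: rows 0-2 cols 5-8 z=5 -> covers; best now B (z=5)
  C: rows 4-5 cols 5-9 -> outside (row miss)
  D: rows 1-2 cols 8-9 z=3 -> covers; best now D (z=3)
Winner: D at z=3

Answer: D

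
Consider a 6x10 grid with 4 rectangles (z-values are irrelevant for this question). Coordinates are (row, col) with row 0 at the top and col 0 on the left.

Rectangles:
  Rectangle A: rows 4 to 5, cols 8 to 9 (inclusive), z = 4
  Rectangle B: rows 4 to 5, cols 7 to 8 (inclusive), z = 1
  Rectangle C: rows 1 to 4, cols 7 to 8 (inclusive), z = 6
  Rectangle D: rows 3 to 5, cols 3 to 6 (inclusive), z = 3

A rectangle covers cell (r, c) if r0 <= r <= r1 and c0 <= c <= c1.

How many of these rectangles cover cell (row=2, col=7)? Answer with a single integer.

Answer: 1

Derivation:
Check cell (2,7):
  A: rows 4-5 cols 8-9 -> outside (row miss)
  B: rows 4-5 cols 7-8 -> outside (row miss)
  C: rows 1-4 cols 7-8 -> covers
  D: rows 3-5 cols 3-6 -> outside (row miss)
Count covering = 1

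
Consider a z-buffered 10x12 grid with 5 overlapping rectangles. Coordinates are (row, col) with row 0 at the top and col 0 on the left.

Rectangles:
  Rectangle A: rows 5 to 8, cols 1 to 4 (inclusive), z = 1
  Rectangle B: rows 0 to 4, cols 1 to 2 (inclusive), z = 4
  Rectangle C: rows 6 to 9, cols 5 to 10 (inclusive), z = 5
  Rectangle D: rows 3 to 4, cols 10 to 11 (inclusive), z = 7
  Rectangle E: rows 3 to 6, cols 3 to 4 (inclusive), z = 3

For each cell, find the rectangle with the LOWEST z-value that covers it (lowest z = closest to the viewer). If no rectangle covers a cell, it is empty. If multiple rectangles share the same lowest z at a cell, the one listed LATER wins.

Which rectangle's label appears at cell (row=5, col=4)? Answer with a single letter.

Check cell (5,4):
  A: rows 5-8 cols 1-4 z=1 -> covers; best now A (z=1)
  B: rows 0-4 cols 1-2 -> outside (row miss)
  C: rows 6-9 cols 5-10 -> outside (row miss)
  D: rows 3-4 cols 10-11 -> outside (row miss)
  E: rows 3-6 cols 3-4 z=3 -> covers; best now A (z=1)
Winner: A at z=1

Answer: A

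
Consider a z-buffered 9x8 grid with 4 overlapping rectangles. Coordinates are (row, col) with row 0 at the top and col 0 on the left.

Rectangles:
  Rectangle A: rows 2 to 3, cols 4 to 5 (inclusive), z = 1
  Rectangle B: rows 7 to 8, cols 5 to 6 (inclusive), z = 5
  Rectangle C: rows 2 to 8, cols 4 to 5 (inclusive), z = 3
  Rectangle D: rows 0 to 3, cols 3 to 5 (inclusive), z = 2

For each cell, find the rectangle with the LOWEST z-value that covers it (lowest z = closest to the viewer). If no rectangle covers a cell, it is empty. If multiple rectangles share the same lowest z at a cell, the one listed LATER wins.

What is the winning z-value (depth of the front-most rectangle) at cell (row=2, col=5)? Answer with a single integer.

Answer: 1

Derivation:
Check cell (2,5):
  A: rows 2-3 cols 4-5 z=1 -> covers; best now A (z=1)
  B: rows 7-8 cols 5-6 -> outside (row miss)
  C: rows 2-8 cols 4-5 z=3 -> covers; best now A (z=1)
  D: rows 0-3 cols 3-5 z=2 -> covers; best now A (z=1)
Winner: A at z=1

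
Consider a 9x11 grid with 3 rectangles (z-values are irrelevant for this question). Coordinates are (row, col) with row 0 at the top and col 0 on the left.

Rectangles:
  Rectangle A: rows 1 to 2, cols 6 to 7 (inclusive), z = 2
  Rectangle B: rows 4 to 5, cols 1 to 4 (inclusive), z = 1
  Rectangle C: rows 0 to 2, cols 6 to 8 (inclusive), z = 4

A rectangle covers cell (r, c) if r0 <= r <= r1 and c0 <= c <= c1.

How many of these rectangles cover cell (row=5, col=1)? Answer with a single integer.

Check cell (5,1):
  A: rows 1-2 cols 6-7 -> outside (row miss)
  B: rows 4-5 cols 1-4 -> covers
  C: rows 0-2 cols 6-8 -> outside (row miss)
Count covering = 1

Answer: 1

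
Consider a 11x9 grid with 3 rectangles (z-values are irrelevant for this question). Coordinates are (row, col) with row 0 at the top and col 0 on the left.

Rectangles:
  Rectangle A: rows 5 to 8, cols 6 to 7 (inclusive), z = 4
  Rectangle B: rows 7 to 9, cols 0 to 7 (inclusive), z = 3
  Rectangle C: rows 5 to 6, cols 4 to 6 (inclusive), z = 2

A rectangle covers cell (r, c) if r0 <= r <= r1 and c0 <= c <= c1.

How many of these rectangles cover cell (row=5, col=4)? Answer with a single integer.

Answer: 1

Derivation:
Check cell (5,4):
  A: rows 5-8 cols 6-7 -> outside (col miss)
  B: rows 7-9 cols 0-7 -> outside (row miss)
  C: rows 5-6 cols 4-6 -> covers
Count covering = 1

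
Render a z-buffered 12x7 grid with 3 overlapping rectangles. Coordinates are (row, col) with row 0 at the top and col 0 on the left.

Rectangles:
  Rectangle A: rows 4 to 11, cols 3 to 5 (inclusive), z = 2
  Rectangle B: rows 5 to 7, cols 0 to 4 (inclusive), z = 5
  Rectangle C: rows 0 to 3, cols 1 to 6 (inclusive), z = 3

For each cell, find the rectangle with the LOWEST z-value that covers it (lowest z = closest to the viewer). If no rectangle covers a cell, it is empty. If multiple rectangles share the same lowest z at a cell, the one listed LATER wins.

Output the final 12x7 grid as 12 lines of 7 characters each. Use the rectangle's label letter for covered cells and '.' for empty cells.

.CCCCCC
.CCCCCC
.CCCCCC
.CCCCCC
...AAA.
BBBAAA.
BBBAAA.
BBBAAA.
...AAA.
...AAA.
...AAA.
...AAA.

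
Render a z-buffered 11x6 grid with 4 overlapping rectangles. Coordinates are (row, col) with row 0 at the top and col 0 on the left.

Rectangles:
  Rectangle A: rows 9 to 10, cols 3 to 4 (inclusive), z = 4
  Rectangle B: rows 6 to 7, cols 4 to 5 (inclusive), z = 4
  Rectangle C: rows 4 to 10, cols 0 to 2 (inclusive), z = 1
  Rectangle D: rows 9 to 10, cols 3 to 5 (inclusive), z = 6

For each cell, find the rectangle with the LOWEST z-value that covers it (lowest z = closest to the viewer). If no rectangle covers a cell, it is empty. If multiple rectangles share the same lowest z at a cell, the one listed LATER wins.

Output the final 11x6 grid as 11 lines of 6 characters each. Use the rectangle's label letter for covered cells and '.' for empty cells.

......
......
......
......
CCC...
CCC...
CCC.BB
CCC.BB
CCC...
CCCAAD
CCCAAD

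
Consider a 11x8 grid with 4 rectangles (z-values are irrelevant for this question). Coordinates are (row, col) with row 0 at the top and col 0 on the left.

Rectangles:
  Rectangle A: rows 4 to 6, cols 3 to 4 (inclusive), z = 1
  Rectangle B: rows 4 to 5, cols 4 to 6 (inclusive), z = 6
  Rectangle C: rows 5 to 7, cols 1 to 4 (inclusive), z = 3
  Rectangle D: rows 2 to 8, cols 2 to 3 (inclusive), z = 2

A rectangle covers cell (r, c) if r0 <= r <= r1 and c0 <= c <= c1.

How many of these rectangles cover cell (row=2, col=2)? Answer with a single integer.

Check cell (2,2):
  A: rows 4-6 cols 3-4 -> outside (row miss)
  B: rows 4-5 cols 4-6 -> outside (row miss)
  C: rows 5-7 cols 1-4 -> outside (row miss)
  D: rows 2-8 cols 2-3 -> covers
Count covering = 1

Answer: 1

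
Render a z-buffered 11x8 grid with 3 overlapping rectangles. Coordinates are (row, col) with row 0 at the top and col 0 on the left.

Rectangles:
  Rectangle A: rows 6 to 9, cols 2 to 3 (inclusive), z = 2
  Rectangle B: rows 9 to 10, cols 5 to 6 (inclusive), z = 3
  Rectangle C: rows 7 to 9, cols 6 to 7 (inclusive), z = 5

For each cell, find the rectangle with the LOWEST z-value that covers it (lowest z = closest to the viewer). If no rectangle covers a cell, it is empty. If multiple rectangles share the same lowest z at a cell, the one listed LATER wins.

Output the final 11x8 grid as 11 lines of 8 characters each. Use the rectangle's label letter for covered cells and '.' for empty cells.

........
........
........
........
........
........
..AA....
..AA..CC
..AA..CC
..AA.BBC
.....BB.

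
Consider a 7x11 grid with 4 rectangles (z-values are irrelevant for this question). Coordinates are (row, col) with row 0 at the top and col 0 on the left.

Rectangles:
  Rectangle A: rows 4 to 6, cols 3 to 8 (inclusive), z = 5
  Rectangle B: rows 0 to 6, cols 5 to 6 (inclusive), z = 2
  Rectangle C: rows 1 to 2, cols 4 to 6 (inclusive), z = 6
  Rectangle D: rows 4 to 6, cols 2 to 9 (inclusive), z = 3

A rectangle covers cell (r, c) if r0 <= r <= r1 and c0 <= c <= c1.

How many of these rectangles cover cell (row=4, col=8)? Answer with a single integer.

Check cell (4,8):
  A: rows 4-6 cols 3-8 -> covers
  B: rows 0-6 cols 5-6 -> outside (col miss)
  C: rows 1-2 cols 4-6 -> outside (row miss)
  D: rows 4-6 cols 2-9 -> covers
Count covering = 2

Answer: 2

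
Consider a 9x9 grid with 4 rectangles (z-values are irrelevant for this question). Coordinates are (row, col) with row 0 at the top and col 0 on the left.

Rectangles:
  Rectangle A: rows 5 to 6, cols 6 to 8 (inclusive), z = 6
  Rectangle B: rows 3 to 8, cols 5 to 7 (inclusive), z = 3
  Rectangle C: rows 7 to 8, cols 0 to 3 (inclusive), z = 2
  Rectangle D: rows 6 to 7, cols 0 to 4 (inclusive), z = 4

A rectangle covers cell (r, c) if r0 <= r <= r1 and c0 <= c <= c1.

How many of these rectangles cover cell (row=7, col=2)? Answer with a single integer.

Answer: 2

Derivation:
Check cell (7,2):
  A: rows 5-6 cols 6-8 -> outside (row miss)
  B: rows 3-8 cols 5-7 -> outside (col miss)
  C: rows 7-8 cols 0-3 -> covers
  D: rows 6-7 cols 0-4 -> covers
Count covering = 2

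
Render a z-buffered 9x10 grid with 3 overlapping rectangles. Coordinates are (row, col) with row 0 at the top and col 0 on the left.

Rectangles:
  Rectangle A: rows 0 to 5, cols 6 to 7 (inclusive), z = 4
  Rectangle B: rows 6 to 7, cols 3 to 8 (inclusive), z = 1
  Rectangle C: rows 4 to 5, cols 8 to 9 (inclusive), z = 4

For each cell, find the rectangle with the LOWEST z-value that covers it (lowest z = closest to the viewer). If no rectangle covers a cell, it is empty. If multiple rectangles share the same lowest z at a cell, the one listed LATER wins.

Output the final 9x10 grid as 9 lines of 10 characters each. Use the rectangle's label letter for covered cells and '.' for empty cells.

......AA..
......AA..
......AA..
......AA..
......AACC
......AACC
...BBBBBB.
...BBBBBB.
..........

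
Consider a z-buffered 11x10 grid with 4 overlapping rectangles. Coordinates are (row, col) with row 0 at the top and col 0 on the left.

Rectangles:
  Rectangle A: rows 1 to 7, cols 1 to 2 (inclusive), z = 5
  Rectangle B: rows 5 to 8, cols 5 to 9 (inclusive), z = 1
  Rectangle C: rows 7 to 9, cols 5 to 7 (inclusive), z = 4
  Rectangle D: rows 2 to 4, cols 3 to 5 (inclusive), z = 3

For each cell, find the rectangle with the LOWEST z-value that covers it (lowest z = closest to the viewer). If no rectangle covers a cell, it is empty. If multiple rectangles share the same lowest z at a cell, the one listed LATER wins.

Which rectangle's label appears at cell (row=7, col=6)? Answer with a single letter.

Check cell (7,6):
  A: rows 1-7 cols 1-2 -> outside (col miss)
  B: rows 5-8 cols 5-9 z=1 -> covers; best now B (z=1)
  C: rows 7-9 cols 5-7 z=4 -> covers; best now B (z=1)
  D: rows 2-4 cols 3-5 -> outside (row miss)
Winner: B at z=1

Answer: B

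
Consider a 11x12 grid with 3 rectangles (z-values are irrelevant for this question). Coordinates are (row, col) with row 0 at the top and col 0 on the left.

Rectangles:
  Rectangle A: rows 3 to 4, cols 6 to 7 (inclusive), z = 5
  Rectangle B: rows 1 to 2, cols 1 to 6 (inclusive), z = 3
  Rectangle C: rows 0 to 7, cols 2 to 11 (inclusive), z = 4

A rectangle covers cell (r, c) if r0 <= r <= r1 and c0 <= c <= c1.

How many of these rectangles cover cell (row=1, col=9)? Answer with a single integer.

Check cell (1,9):
  A: rows 3-4 cols 6-7 -> outside (row miss)
  B: rows 1-2 cols 1-6 -> outside (col miss)
  C: rows 0-7 cols 2-11 -> covers
Count covering = 1

Answer: 1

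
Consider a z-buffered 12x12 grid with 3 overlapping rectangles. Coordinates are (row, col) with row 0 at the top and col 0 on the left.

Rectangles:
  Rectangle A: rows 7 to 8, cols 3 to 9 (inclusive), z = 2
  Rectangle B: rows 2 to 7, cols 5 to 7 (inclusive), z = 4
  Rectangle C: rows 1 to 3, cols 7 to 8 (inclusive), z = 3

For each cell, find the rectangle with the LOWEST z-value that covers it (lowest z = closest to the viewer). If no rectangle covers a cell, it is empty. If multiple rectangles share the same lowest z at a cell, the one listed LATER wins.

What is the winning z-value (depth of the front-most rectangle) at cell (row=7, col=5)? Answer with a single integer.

Answer: 2

Derivation:
Check cell (7,5):
  A: rows 7-8 cols 3-9 z=2 -> covers; best now A (z=2)
  B: rows 2-7 cols 5-7 z=4 -> covers; best now A (z=2)
  C: rows 1-3 cols 7-8 -> outside (row miss)
Winner: A at z=2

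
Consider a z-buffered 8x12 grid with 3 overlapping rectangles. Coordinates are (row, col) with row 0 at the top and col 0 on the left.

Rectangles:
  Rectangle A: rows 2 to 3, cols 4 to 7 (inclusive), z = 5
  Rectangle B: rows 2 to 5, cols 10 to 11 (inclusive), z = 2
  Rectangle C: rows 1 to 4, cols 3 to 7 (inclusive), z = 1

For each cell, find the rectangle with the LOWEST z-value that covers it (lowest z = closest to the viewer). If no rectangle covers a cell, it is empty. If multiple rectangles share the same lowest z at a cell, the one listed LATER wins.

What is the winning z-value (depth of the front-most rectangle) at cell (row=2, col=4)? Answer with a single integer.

Answer: 1

Derivation:
Check cell (2,4):
  A: rows 2-3 cols 4-7 z=5 -> covers; best now A (z=5)
  B: rows 2-5 cols 10-11 -> outside (col miss)
  C: rows 1-4 cols 3-7 z=1 -> covers; best now C (z=1)
Winner: C at z=1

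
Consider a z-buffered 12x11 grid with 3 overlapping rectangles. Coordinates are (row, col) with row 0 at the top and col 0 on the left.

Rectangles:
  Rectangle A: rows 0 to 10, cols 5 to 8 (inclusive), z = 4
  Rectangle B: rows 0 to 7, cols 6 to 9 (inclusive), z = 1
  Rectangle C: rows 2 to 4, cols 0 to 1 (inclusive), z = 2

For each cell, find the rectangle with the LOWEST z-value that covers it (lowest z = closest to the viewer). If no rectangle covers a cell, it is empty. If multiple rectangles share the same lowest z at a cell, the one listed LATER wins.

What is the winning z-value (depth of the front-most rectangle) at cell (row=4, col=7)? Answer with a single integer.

Check cell (4,7):
  A: rows 0-10 cols 5-8 z=4 -> covers; best now A (z=4)
  B: rows 0-7 cols 6-9 z=1 -> covers; best now B (z=1)
  C: rows 2-4 cols 0-1 -> outside (col miss)
Winner: B at z=1

Answer: 1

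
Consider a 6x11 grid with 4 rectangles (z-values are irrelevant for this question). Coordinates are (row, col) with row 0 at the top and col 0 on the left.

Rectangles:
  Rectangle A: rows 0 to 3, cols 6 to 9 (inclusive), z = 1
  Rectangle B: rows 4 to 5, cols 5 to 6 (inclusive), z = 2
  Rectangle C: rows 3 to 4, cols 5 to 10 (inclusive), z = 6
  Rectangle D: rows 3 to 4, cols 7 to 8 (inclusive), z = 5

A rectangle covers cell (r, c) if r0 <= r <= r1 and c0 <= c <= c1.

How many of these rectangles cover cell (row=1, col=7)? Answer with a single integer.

Answer: 1

Derivation:
Check cell (1,7):
  A: rows 0-3 cols 6-9 -> covers
  B: rows 4-5 cols 5-6 -> outside (row miss)
  C: rows 3-4 cols 5-10 -> outside (row miss)
  D: rows 3-4 cols 7-8 -> outside (row miss)
Count covering = 1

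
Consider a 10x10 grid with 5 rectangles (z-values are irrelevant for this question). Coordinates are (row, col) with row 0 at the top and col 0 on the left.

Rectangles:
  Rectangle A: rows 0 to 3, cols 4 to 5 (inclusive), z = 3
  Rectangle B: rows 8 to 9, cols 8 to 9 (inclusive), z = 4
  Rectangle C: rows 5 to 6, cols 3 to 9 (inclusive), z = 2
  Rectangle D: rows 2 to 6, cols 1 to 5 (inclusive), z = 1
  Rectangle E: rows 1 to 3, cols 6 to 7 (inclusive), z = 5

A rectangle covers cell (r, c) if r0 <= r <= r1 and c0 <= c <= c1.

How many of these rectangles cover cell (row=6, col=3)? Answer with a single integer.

Answer: 2

Derivation:
Check cell (6,3):
  A: rows 0-3 cols 4-5 -> outside (row miss)
  B: rows 8-9 cols 8-9 -> outside (row miss)
  C: rows 5-6 cols 3-9 -> covers
  D: rows 2-6 cols 1-5 -> covers
  E: rows 1-3 cols 6-7 -> outside (row miss)
Count covering = 2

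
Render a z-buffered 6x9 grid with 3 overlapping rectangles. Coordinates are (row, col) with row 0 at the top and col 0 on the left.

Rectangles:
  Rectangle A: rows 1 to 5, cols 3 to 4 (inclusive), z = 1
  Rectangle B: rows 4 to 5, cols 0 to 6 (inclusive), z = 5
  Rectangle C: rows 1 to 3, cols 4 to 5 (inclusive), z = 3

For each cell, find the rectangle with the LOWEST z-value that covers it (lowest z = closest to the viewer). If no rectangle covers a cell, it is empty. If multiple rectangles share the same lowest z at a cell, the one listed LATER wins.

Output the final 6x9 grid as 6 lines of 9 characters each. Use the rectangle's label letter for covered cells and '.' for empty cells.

.........
...AAC...
...AAC...
...AAC...
BBBAABB..
BBBAABB..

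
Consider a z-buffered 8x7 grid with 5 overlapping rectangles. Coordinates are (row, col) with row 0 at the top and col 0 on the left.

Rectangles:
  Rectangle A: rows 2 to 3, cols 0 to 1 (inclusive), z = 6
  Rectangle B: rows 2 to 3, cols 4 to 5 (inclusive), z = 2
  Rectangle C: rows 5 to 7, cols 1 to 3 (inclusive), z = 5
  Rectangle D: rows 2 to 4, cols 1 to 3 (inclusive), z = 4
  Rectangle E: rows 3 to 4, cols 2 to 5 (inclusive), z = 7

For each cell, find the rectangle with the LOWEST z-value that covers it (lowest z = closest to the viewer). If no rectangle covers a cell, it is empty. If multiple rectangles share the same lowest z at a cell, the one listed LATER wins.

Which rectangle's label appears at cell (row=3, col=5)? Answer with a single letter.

Check cell (3,5):
  A: rows 2-3 cols 0-1 -> outside (col miss)
  B: rows 2-3 cols 4-5 z=2 -> covers; best now B (z=2)
  C: rows 5-7 cols 1-3 -> outside (row miss)
  D: rows 2-4 cols 1-3 -> outside (col miss)
  E: rows 3-4 cols 2-5 z=7 -> covers; best now B (z=2)
Winner: B at z=2

Answer: B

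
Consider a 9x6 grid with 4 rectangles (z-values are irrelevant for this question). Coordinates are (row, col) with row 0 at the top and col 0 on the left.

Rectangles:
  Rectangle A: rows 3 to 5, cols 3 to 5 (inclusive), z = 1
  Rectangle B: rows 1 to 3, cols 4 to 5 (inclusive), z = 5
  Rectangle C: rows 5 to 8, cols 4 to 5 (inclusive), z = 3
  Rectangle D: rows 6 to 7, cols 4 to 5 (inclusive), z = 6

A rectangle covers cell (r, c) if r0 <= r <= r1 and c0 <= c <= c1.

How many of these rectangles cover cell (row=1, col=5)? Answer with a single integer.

Check cell (1,5):
  A: rows 3-5 cols 3-5 -> outside (row miss)
  B: rows 1-3 cols 4-5 -> covers
  C: rows 5-8 cols 4-5 -> outside (row miss)
  D: rows 6-7 cols 4-5 -> outside (row miss)
Count covering = 1

Answer: 1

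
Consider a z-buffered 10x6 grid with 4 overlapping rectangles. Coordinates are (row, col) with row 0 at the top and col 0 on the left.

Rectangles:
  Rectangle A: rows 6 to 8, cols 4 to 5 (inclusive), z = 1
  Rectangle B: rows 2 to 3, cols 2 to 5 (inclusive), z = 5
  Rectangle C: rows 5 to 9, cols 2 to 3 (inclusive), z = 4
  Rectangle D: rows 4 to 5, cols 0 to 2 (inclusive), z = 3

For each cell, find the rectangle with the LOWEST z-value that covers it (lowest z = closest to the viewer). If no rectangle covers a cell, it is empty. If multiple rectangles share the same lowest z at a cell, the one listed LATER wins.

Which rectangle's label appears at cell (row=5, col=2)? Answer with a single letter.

Check cell (5,2):
  A: rows 6-8 cols 4-5 -> outside (row miss)
  B: rows 2-3 cols 2-5 -> outside (row miss)
  C: rows 5-9 cols 2-3 z=4 -> covers; best now C (z=4)
  D: rows 4-5 cols 0-2 z=3 -> covers; best now D (z=3)
Winner: D at z=3

Answer: D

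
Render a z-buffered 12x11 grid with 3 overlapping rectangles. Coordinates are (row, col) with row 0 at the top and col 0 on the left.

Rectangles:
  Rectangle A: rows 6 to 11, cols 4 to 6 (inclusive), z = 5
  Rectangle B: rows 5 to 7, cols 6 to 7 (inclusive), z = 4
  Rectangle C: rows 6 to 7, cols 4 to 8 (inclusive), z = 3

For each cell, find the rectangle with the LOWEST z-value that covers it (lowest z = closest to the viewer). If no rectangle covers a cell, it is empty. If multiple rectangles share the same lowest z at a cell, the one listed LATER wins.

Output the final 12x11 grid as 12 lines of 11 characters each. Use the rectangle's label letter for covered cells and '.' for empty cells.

...........
...........
...........
...........
...........
......BB...
....CCCCC..
....CCCCC..
....AAA....
....AAA....
....AAA....
....AAA....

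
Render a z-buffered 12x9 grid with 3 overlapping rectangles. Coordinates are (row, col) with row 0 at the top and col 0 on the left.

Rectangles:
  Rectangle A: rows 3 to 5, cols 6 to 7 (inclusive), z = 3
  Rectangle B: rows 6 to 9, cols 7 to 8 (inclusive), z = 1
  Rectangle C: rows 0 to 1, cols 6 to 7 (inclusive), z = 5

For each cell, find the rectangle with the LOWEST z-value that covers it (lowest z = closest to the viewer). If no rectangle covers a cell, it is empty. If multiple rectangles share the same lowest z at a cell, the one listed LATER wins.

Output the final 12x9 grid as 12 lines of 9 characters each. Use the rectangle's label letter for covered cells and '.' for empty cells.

......CC.
......CC.
.........
......AA.
......AA.
......AA.
.......BB
.......BB
.......BB
.......BB
.........
.........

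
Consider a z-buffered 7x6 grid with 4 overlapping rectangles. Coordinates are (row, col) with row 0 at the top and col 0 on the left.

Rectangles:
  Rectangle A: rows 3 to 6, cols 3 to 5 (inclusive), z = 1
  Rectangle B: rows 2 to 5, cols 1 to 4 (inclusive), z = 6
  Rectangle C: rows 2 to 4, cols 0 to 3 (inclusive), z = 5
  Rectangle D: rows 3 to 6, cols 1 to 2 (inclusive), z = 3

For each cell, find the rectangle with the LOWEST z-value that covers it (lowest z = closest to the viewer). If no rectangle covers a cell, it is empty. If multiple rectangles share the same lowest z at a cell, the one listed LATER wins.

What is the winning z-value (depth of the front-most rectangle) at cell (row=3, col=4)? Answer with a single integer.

Check cell (3,4):
  A: rows 3-6 cols 3-5 z=1 -> covers; best now A (z=1)
  B: rows 2-5 cols 1-4 z=6 -> covers; best now A (z=1)
  C: rows 2-4 cols 0-3 -> outside (col miss)
  D: rows 3-6 cols 1-2 -> outside (col miss)
Winner: A at z=1

Answer: 1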